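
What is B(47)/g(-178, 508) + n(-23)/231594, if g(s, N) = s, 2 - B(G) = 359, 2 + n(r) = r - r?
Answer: 41339351/20611866 ≈ 2.0056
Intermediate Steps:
n(r) = -2 (n(r) = -2 + (r - r) = -2 + 0 = -2)
B(G) = -357 (B(G) = 2 - 1*359 = 2 - 359 = -357)
B(47)/g(-178, 508) + n(-23)/231594 = -357/(-178) - 2/231594 = -357*(-1/178) - 2*1/231594 = 357/178 - 1/115797 = 41339351/20611866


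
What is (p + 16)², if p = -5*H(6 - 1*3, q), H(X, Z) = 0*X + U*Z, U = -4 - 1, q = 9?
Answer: 58081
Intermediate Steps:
U = -5
H(X, Z) = -5*Z (H(X, Z) = 0*X - 5*Z = 0 - 5*Z = -5*Z)
p = 225 (p = -(-25)*9 = -5*(-45) = 225)
(p + 16)² = (225 + 16)² = 241² = 58081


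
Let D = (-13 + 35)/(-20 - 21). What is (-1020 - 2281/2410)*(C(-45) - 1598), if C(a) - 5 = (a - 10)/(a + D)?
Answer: 3656122216178/2249735 ≈ 1.6251e+6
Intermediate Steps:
D = -22/41 (D = 22/(-41) = 22*(-1/41) = -22/41 ≈ -0.53658)
C(a) = 5 + (-10 + a)/(-22/41 + a) (C(a) = 5 + (a - 10)/(a - 22/41) = 5 + (-10 + a)/(-22/41 + a))
(-1020 - 2281/2410)*(C(-45) - 1598) = (-1020 - 2281/2410)*(2*(-260 + 123*(-45))/(-22 + 41*(-45)) - 1598) = (-1020 - 2281*1/2410)*(2*(-260 - 5535)/(-22 - 1845) - 1598) = (-1020 - 2281/2410)*(2*(-5795)/(-1867) - 1598) = -2460481*(2*(-1/1867)*(-5795) - 1598)/2410 = -2460481*(11590/1867 - 1598)/2410 = -2460481/2410*(-2971876/1867) = 3656122216178/2249735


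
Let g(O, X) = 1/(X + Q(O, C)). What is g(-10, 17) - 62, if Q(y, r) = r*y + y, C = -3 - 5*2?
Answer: -8493/137 ≈ -61.993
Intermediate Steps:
C = -13 (C = -3 - 10 = -13)
Q(y, r) = y + r*y
g(O, X) = 1/(X - 12*O) (g(O, X) = 1/(X + O*(1 - 13)) = 1/(X + O*(-12)) = 1/(X - 12*O))
g(-10, 17) - 62 = 1/(17 - 12*(-10)) - 62 = 1/(17 + 120) - 62 = 1/137 - 62 = -8493/137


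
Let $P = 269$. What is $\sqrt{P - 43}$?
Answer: $\sqrt{226} \approx 15.033$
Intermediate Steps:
$\sqrt{P - 43} = \sqrt{269 - 43} = \sqrt{226}$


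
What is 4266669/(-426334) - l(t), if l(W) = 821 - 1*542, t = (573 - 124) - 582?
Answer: -123213855/426334 ≈ -289.01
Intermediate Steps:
t = -133 (t = 449 - 582 = -133)
l(W) = 279 (l(W) = 821 - 542 = 279)
4266669/(-426334) - l(t) = 4266669/(-426334) - 1*279 = 4266669*(-1/426334) - 279 = -4266669/426334 - 279 = -123213855/426334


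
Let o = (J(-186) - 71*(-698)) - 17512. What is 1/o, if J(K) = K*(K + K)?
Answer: 1/101238 ≈ 9.8777e-6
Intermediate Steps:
J(K) = 2*K**2 (J(K) = K*(2*K) = 2*K**2)
o = 101238 (o = (2*(-186)**2 - 71*(-698)) - 17512 = (2*34596 + 49558) - 17512 = (69192 + 49558) - 17512 = 118750 - 17512 = 101238)
1/o = 1/101238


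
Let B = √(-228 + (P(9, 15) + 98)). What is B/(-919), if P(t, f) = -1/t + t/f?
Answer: -2*I*√7285/13785 ≈ -0.012383*I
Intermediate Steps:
B = 2*I*√7285/15 (B = √(-228 + ((-1/9 + 9/15) + 98)) = √(-228 + ((-1*⅑ + 9*(1/15)) + 98)) = √(-228 + ((-⅑ + ⅗) + 98)) = √(-228 + (22/45 + 98)) = √(-228 + 4432/45) = √(-5828/45) = 2*I*√7285/15 ≈ 11.38*I)
B/(-919) = (2*I*√7285/15)/(-919) = (2*I*√7285/15)*(-1/919) = -2*I*√7285/13785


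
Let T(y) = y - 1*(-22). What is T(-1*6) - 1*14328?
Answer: -14312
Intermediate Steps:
T(y) = 22 + y (T(y) = y + 22 = 22 + y)
T(-1*6) - 1*14328 = (22 - 1*6) - 1*14328 = (22 - 6) - 14328 = 16 - 14328 = -14312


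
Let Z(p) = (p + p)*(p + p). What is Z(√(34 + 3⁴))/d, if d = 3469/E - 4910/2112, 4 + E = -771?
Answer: -376464000/5565889 ≈ -67.638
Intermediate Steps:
E = -775 (E = -4 - 771 = -775)
d = -5565889/818400 (d = 3469/(-775) - 4910/2112 = 3469*(-1/775) - 4910*1/2112 = -3469/775 - 2455/1056 = -5565889/818400 ≈ -6.8009)
Z(p) = 4*p² (Z(p) = (2*p)*(2*p) = 4*p²)
Z(√(34 + 3⁴))/d = (4*(√(34 + 3⁴))²)/(-5565889/818400) = (4*(√(34 + 81))²)*(-818400/5565889) = (4*(√115)²)*(-818400/5565889) = (4*115)*(-818400/5565889) = 460*(-818400/5565889) = -376464000/5565889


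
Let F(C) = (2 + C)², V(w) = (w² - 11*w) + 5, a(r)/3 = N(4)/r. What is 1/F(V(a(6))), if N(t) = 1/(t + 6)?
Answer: 160000/6661561 ≈ 0.024018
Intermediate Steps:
N(t) = 1/(6 + t)
a(r) = 3/(10*r) (a(r) = 3*(1/((6 + 4)*r)) = 3*(1/(10*r)) = 3/(10*r))
V(w) = 5 + w² - 11*w
1/F(V(a(6))) = 1/((2 + (5 + ((3/10)/6)² - 33/(10*6)))²) = 1/((2 + (5 + ((3/10)*(⅙))² - 33/(10*6)))²) = 1/((2 + (5 + (1/20)² - 11*1/20))²) = 1/((2 + (5 + 1/400 - 11/20))²) = 1/((2 + 1781/400)²) = 1/((2581/400)²) = 1/(6661561/160000) = 160000/6661561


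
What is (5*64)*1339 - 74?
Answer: 428406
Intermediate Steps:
(5*64)*1339 - 74 = 320*1339 - 74 = 428480 - 74 = 428406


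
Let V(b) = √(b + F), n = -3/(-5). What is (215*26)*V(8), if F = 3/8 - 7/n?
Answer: 2795*I*√474/6 ≈ 10142.0*I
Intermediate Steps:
n = ⅗ (n = -3*(-⅕) = ⅗ ≈ 0.60000)
F = -271/24 (F = 3/8 - 7/⅗ = 3*(⅛) - 7*5/3 = 3/8 - 35/3 = -271/24 ≈ -11.292)
V(b) = √(-271/24 + b) (V(b) = √(b - 271/24) = √(-271/24 + b))
(215*26)*V(8) = (215*26)*(√(-1626 + 144*8)/12) = 5590*(√(-1626 + 1152)/12) = 5590*(√(-474)/12) = 5590*((I*√474)/12) = 5590*(I*√474/12) = 2795*I*√474/6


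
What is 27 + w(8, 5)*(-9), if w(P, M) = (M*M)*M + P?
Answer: -1170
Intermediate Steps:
w(P, M) = P + M**3 (w(P, M) = M**2*M + P = M**3 + P = P + M**3)
27 + w(8, 5)*(-9) = 27 + (8 + 5**3)*(-9) = 27 + (8 + 125)*(-9) = 27 + 133*(-9) = 27 - 1197 = -1170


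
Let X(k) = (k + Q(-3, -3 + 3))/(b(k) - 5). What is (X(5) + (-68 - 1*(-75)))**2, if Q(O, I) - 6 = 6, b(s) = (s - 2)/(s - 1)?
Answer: 9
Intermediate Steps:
b(s) = (-2 + s)/(-1 + s)
Q(O, I) = 12 (Q(O, I) = 6 + 6 = 12)
X(k) = (12 + k)/(-5 + (-2 + k)/(-1 + k)) (X(k) = (k + 12)/((-2 + k)/(-1 + k) - 5) = (12 + k)/(-5 + (-2 + k)/(-1 + k)))
(X(5) + (-68 - 1*(-75)))**2 = ((-1 + 5)*(12 + 5)/(3 - 4*5) + (-68 - 1*(-75)))**2 = (4*17/(3 - 20) + (-68 + 75))**2 = (4*17/(-17) + 7)**2 = (-1/17*4*17 + 7)**2 = (-4 + 7)**2 = 3**2 = 9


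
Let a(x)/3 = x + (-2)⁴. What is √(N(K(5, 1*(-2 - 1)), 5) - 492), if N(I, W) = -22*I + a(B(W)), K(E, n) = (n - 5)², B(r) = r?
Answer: I*√1837 ≈ 42.86*I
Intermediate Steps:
a(x) = 48 + 3*x (a(x) = 3*(x + (-2)⁴) = 3*(x + 16) = 3*(16 + x) = 48 + 3*x)
K(E, n) = (-5 + n)²
N(I, W) = 48 - 22*I + 3*W (N(I, W) = -22*I + (48 + 3*W) = 48 - 22*I + 3*W)
√(N(K(5, 1*(-2 - 1)), 5) - 492) = √((48 - 22*(-5 + 1*(-2 - 1))² + 3*5) - 492) = √((48 - 22*(-5 + 1*(-3))² + 15) - 492) = √((48 - 22*(-5 - 3)² + 15) - 492) = √((48 - 22*(-8)² + 15) - 492) = √((48 - 22*64 + 15) - 492) = √((48 - 1408 + 15) - 492) = √(-1345 - 492) = √(-1837) = I*√1837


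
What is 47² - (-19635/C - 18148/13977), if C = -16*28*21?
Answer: 13827148273/6261696 ≈ 2208.2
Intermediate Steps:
C = -9408 (C = -448*21 = -9408)
47² - (-19635/C - 18148/13977) = 47² - (-19635/(-9408) - 18148/13977) = 2209 - (-19635*(-1/9408) - 18148*1/13977) = 2209 - (935/448 - 18148/13977) = 2209 - 1*4938191/6261696 = 2209 - 4938191/6261696 = 13827148273/6261696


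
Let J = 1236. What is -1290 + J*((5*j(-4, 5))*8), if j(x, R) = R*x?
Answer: -990090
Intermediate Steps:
-1290 + J*((5*j(-4, 5))*8) = -1290 + 1236*((5*(5*(-4)))*8) = -1290 + 1236*((5*(-20))*8) = -1290 + 1236*(-100*8) = -1290 + 1236*(-800) = -1290 - 988800 = -990090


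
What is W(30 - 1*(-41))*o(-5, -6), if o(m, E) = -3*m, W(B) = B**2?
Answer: 75615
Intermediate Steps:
W(30 - 1*(-41))*o(-5, -6) = (30 - 1*(-41))**2*(-3*(-5)) = (30 + 41)**2*15 = 71**2*15 = 5041*15 = 75615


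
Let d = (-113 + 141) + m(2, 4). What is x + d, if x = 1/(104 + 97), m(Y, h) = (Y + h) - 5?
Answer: 5830/201 ≈ 29.005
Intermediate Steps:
m(Y, h) = -5 + Y + h
d = 29 (d = (-113 + 141) + (-5 + 2 + 4) = 28 + 1 = 29)
x = 1/201 ≈ 0.0049751
x + d = 1/201 + 29 = 5830/201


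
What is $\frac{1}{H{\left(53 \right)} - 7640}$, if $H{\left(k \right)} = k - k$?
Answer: $- \frac{1}{7640} \approx -0.00013089$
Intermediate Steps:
$H{\left(k \right)} = 0$
$\frac{1}{H{\left(53 \right)} - 7640} = \frac{1}{0 - 7640} = \frac{1}{-7640} = - \frac{1}{7640}$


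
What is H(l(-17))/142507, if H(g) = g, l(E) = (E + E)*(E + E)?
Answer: 1156/142507 ≈ 0.0081119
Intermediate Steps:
l(E) = 4*E**2 (l(E) = (2*E)*(2*E) = 4*E**2)
H(l(-17))/142507 = (4*(-17)**2)/142507 = (4*289)*(1/142507) = 1156*(1/142507) = 1156/142507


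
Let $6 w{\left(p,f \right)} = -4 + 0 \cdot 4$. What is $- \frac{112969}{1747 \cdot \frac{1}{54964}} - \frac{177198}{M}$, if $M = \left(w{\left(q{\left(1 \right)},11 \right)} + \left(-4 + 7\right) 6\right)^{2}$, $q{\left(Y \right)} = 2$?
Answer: $- \frac{8396269454909}{2361944} \approx -3.5548 \cdot 10^{6}$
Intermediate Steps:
$w{\left(p,f \right)} = - \frac{2}{3}$ ($w{\left(p,f \right)} = \frac{-4 + 0 \cdot 4}{6} = \frac{-4 + 0}{6} = \frac{1}{6} \left(-4\right) = - \frac{2}{3}$)
$M = \frac{2704}{9}$ ($M = \left(- \frac{2}{3} + \left(-4 + 7\right) 6\right)^{2} = \left(- \frac{2}{3} + 3 \cdot 6\right)^{2} = \left(- \frac{2}{3} + 18\right)^{2} = \left(\frac{52}{3}\right)^{2} = \frac{2704}{9} \approx 300.44$)
$- \frac{112969}{1747 \cdot \frac{1}{54964}} - \frac{177198}{M} = - \frac{112969}{1747 \cdot \frac{1}{54964}} - \frac{177198}{\frac{2704}{9}} = - \frac{112969}{1747 \cdot \frac{1}{54964}} - \frac{797391}{1352} = - \frac{112969}{\frac{1747}{54964}} - \frac{797391}{1352} = \left(-112969\right) \frac{54964}{1747} - \frac{797391}{1352} = - \frac{6209228116}{1747} - \frac{797391}{1352} = - \frac{8396269454909}{2361944}$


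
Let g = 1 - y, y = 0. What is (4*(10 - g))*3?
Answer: 108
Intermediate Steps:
g = 1 (g = 1 - 1*0 = 1 + 0 = 1)
(4*(10 - g))*3 = (4*(10 - 1*1))*3 = (4*(10 - 1))*3 = (4*9)*3 = 36*3 = 108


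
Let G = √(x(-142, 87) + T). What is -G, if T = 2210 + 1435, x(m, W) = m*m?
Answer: -√23809 ≈ -154.30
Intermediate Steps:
x(m, W) = m²
T = 3645
G = √23809 (G = √((-142)² + 3645) = √(20164 + 3645) = √23809 ≈ 154.30)
-G = -√23809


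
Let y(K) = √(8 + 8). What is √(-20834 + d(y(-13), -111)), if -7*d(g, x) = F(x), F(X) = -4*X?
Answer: I*√1023974/7 ≈ 144.56*I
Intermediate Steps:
y(K) = 4 (y(K) = √16 = 4)
d(g, x) = 4*x/7 (d(g, x) = -(-4)*x/7 = 4*x/7)
√(-20834 + d(y(-13), -111)) = √(-20834 + (4/7)*(-111)) = √(-20834 - 444/7) = √(-146282/7) = I*√1023974/7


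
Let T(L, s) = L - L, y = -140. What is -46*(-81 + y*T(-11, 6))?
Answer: 3726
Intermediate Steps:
T(L, s) = 0
-46*(-81 + y*T(-11, 6)) = -46*(-81 - 140*0) = -46*(-81 + 0) = -46*(-81) = 3726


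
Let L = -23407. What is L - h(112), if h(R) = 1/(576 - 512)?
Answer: -1498049/64 ≈ -23407.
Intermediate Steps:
h(R) = 1/64
L - h(112) = -23407 - 1*1/64 = -23407 - 1/64 = -1498049/64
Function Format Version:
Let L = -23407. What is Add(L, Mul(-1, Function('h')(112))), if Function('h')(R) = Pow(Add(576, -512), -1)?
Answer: Rational(-1498049, 64) ≈ -23407.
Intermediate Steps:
Function('h')(R) = Rational(1, 64) (Function('h')(R) = Pow(64, -1) = Rational(1, 64))
Add(L, Mul(-1, Function('h')(112))) = Add(-23407, Mul(-1, Rational(1, 64))) = Add(-23407, Rational(-1, 64)) = Rational(-1498049, 64)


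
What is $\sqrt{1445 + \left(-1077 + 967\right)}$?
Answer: $\sqrt{1335} \approx 36.538$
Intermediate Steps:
$\sqrt{1445 + \left(-1077 + 967\right)} = \sqrt{1445 - 110} = \sqrt{1335}$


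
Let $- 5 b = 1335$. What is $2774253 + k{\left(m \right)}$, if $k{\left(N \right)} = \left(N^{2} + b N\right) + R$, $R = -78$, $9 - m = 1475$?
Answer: $5314753$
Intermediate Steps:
$m = -1466$ ($m = 9 - 1475 = -1466$)
$b = -267$ ($b = \left(- \frac{1}{5}\right) 1335 = -267$)
$k{\left(N \right)} = -78 + N^{2} - 267 N$ ($k{\left(N \right)} = \left(N^{2} - 267 N\right) - 78 = -78 + N^{2} - 267 N$)
$2774253 + k{\left(m \right)} = 2774253 - \left(-391344 - 2149156\right) = 2774253 + \left(-78 + 2149156 + 391422\right) = 2774253 + 2540500 = 5314753$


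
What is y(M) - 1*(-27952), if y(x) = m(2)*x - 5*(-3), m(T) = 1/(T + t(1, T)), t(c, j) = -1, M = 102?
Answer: 28069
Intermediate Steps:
m(T) = 1/(-1 + T) (m(T) = 1/(T - 1) = 1/(-1 + T))
y(x) = 15 + x (y(x) = x/(-1 + 2) - 5*(-3) = x/1 + 15 = 1*x + 15 = x + 15 = 15 + x)
y(M) - 1*(-27952) = (15 + 102) - 1*(-27952) = 117 + 27952 = 28069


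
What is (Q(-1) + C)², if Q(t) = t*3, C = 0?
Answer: 9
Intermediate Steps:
Q(t) = 3*t
(Q(-1) + C)² = (3*(-1) + 0)² = (-3 + 0)² = (-3)² = 9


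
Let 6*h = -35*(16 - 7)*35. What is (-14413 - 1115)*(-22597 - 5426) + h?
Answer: 870278613/2 ≈ 4.3514e+8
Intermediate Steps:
h = -3675/2 (h = (-35*(16 - 7)*35)/6 = (-35*9*35)/6 = (-315*35)/6 = (⅙)*(-11025) = -3675/2 ≈ -1837.5)
(-14413 - 1115)*(-22597 - 5426) + h = (-14413 - 1115)*(-22597 - 5426) - 3675/2 = -15528*(-28023) - 3675/2 = 435141144 - 3675/2 = 870278613/2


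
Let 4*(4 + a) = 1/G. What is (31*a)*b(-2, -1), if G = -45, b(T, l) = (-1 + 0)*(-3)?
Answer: -22351/60 ≈ -372.52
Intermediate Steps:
b(T, l) = 3 (b(T, l) = -1*(-3) = 3)
a = -721/180 (a = -4 + (¼)/(-45) = -4 + (¼)*(-1/45) = -4 - 1/180 = -721/180 ≈ -4.0056)
(31*a)*b(-2, -1) = (31*(-721/180))*3 = -22351/180*3 = -22351/60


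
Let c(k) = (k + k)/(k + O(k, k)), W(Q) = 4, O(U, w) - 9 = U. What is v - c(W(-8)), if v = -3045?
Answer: -51773/17 ≈ -3045.5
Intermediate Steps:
O(U, w) = 9 + U
c(k) = 2*k/(9 + 2*k) (c(k) = (k + k)/(k + (9 + k)) = (2*k)/(9 + 2*k) = 2*k/(9 + 2*k))
v - c(W(-8)) = -3045 - 2*4/(9 + 2*4) = -3045 - 2*4/(9 + 8) = -3045 - 2*4/17 = -3045 - 1*8/17 = -3045 - 8/17 = -51773/17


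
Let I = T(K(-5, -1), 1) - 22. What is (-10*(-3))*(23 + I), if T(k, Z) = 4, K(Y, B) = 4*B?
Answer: 150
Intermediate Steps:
I = -18 (I = 4 - 22 = -18)
(-10*(-3))*(23 + I) = (-10*(-3))*(23 - 18) = 30*5 = 150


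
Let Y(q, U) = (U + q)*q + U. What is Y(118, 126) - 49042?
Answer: -20124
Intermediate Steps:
Y(q, U) = U + q*(U + q) (Y(q, U) = q*(U + q) + U = U + q*(U + q))
Y(118, 126) - 49042 = (126 + 118**2 + 126*118) - 49042 = (126 + 13924 + 14868) - 49042 = 28918 - 49042 = -20124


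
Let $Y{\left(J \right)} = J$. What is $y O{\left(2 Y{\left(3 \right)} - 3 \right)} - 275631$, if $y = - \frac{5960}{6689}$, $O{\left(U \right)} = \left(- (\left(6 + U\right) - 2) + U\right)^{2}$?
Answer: $- \frac{1843791119}{6689} \approx -2.7565 \cdot 10^{5}$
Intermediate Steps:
$O{\left(U \right)} = 16$ ($O{\left(U \right)} = \left(- (4 + U) + U\right)^{2} = \left(\left(-4 - U\right) + U\right)^{2} = \left(-4\right)^{2} = 16$)
$y = - \frac{5960}{6689}$ ($y = \left(-5960\right) \frac{1}{6689} = - \frac{5960}{6689} \approx -0.89102$)
$y O{\left(2 Y{\left(3 \right)} - 3 \right)} - 275631 = \left(- \frac{5960}{6689}\right) 16 - 275631 = - \frac{95360}{6689} - 275631 = - \frac{1843791119}{6689}$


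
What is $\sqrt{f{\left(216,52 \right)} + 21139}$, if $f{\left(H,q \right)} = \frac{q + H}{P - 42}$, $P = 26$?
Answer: $\frac{\sqrt{84489}}{2} \approx 145.33$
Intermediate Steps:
$f{\left(H,q \right)} = - \frac{H}{16} - \frac{q}{16}$ ($f{\left(H,q \right)} = \frac{q + H}{26 - 42} = \frac{H + q}{-16} = \left(H + q\right) \left(- \frac{1}{16}\right) = - \frac{H}{16} - \frac{q}{16}$)
$\sqrt{f{\left(216,52 \right)} + 21139} = \sqrt{\left(\left(- \frac{1}{16}\right) 216 - \frac{13}{4}\right) + 21139} = \sqrt{\left(- \frac{27}{2} - \frac{13}{4}\right) + 21139} = \sqrt{- \frac{67}{4} + 21139} = \sqrt{\frac{84489}{4}} = \frac{\sqrt{84489}}{2}$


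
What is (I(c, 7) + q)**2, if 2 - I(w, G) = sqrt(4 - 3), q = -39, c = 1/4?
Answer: 1444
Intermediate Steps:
c = 1/4 ≈ 0.25000
I(w, G) = 1 (I(w, G) = 2 - sqrt(4 - 3) = 2 - sqrt(1) = 2 - 1*1 = 2 - 1 = 1)
(I(c, 7) + q)**2 = (1 - 39)**2 = (-38)**2 = 1444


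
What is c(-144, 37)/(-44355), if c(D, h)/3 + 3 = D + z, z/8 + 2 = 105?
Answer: -677/14785 ≈ -0.045790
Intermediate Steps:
z = 824 (z = -16 + 8*105 = -16 + 840 = 824)
c(D, h) = 2463 + 3*D (c(D, h) = -9 + 3*(D + 824) = -9 + 3*(824 + D) = -9 + (2472 + 3*D) = 2463 + 3*D)
c(-144, 37)/(-44355) = (2463 + 3*(-144))/(-44355) = (2463 - 432)*(-1/44355) = 2031*(-1/44355) = -677/14785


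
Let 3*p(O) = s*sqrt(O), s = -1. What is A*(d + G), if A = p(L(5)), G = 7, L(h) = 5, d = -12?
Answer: 5*sqrt(5)/3 ≈ 3.7268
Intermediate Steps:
p(O) = -sqrt(O)/3 (p(O) = (-sqrt(O))/3 = -sqrt(O)/3)
A = -sqrt(5)/3 ≈ -0.74536
A*(d + G) = (-sqrt(5)/3)*(-12 + 7) = -sqrt(5)/3*(-5) = 5*sqrt(5)/3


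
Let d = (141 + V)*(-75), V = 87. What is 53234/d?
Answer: -26617/8550 ≈ -3.1131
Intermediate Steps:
d = -17100 (d = (141 + 87)*(-75) = 228*(-75) = -17100)
53234/d = 53234/(-17100) = 53234*(-1/17100) = -26617/8550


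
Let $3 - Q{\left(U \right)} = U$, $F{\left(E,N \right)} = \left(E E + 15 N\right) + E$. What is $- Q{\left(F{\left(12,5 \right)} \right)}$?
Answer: $228$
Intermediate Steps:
$F{\left(E,N \right)} = E + E^{2} + 15 N$ ($F{\left(E,N \right)} = \left(E^{2} + 15 N\right) + E = E + E^{2} + 15 N$)
$Q{\left(U \right)} = 3 - U$
$- Q{\left(F{\left(12,5 \right)} \right)} = - (3 - \left(12 + 12^{2} + 15 \cdot 5\right)) = - (3 - \left(12 + 144 + 75\right)) = - (3 - 231) = \left(-1\right) \left(-228\right) = 228$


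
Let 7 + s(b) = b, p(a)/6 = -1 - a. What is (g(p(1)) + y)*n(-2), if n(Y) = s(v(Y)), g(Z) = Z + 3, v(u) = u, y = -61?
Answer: 630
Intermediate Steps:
p(a) = -6 - 6*a (p(a) = 6*(-1 - a) = -6 - 6*a)
g(Z) = 3 + Z
s(b) = -7 + b
n(Y) = -7 + Y
(g(p(1)) + y)*n(-2) = ((3 + (-6 - 6*1)) - 61)*(-7 - 2) = ((3 + (-6 - 6)) - 61)*(-9) = ((3 - 12) - 61)*(-9) = (-9 - 61)*(-9) = -70*(-9) = 630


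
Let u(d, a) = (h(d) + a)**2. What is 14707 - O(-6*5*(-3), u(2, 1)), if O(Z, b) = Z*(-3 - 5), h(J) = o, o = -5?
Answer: 15427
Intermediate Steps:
h(J) = -5
u(d, a) = (-5 + a)**2
O(Z, b) = -8*Z (O(Z, b) = Z*(-8) = -8*Z)
14707 - O(-6*5*(-3), u(2, 1)) = 14707 - (-8)*-6*5*(-3) = 14707 - (-8)*(-30*(-3)) = 14707 - (-8)*90 = 14707 - 1*(-720) = 14707 + 720 = 15427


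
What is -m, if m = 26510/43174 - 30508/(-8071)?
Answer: -765557301/174228677 ≈ -4.3940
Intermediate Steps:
m = 765557301/174228677 (m = 26510*(1/43174) - 30508*(-1/8071) = 13255/21587 + 30508/8071 = 765557301/174228677 ≈ 4.3940)
-m = -1*765557301/174228677 = -765557301/174228677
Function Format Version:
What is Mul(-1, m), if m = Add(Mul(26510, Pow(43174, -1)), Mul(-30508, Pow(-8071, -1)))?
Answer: Rational(-765557301, 174228677) ≈ -4.3940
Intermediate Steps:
m = Rational(765557301, 174228677) (m = Add(Mul(26510, Rational(1, 43174)), Mul(-30508, Rational(-1, 8071))) = Add(Rational(13255, 21587), Rational(30508, 8071)) = Rational(765557301, 174228677) ≈ 4.3940)
Mul(-1, m) = Mul(-1, Rational(765557301, 174228677)) = Rational(-765557301, 174228677)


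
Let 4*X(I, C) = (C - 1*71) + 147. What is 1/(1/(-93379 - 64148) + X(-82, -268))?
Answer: -157527/7561297 ≈ -0.020833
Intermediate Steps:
X(I, C) = 19 + C/4 (X(I, C) = ((C - 1*71) + 147)/4 = ((C - 71) + 147)/4 = ((-71 + C) + 147)/4 = (76 + C)/4 = 19 + C/4)
1/(1/(-93379 - 64148) + X(-82, -268)) = 1/(1/(-93379 - 64148) + (19 + (1/4)*(-268))) = 1/(1/(-157527) + (19 - 67)) = 1/(-1/157527 - 48) = 1/(-7561297/157527) = -157527/7561297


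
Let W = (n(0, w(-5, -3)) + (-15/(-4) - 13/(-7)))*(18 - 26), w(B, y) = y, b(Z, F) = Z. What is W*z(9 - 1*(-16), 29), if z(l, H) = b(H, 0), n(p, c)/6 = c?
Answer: 20126/7 ≈ 2875.1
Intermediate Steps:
n(p, c) = 6*c
z(l, H) = H
W = 694/7 (W = (6*(-3) + (-15/(-4) - 13/(-7)))*(18 - 26) = (-18 + (-15*(-¼) - 13*(-⅐)))*(-8) = (-18 + (15/4 + 13/7))*(-8) = (-18 + 157/28)*(-8) = -347/28*(-8) = 694/7 ≈ 99.143)
W*z(9 - 1*(-16), 29) = (694/7)*29 = 20126/7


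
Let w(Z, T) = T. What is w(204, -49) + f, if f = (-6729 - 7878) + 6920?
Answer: -7736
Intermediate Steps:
f = -7687 (f = -14607 + 6920 = -7687)
w(204, -49) + f = -49 - 7687 = -7736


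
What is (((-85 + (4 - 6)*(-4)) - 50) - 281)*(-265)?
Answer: 108120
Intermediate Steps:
(((-85 + (4 - 6)*(-4)) - 50) - 281)*(-265) = (((-85 - 2*(-4)) - 50) - 281)*(-265) = (((-85 + 8) - 50) - 281)*(-265) = ((-77 - 50) - 281)*(-265) = (-127 - 281)*(-265) = -408*(-265) = 108120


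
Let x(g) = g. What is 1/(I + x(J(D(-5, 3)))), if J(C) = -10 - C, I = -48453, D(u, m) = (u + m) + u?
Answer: -1/48456 ≈ -2.0637e-5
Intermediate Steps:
D(u, m) = m + 2*u (D(u, m) = (m + u) + u = m + 2*u)
1/(I + x(J(D(-5, 3)))) = 1/(-48453 + (-10 - (3 + 2*(-5)))) = 1/(-48453 + (-10 - (3 - 10))) = 1/(-48453 + (-10 - 1*(-7))) = 1/(-48453 + (-10 + 7)) = 1/(-48453 - 3) = 1/(-48456) = -1/48456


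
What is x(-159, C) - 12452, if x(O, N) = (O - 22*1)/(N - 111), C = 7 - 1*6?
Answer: -1369539/110 ≈ -12450.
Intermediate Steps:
C = 1 (C = 7 - 6 = 1)
x(O, N) = (-22 + O)/(-111 + N) (x(O, N) = (O - 22)/(-111 + N) = (-22 + O)/(-111 + N))
x(-159, C) - 12452 = (-22 - 159)/(-111 + 1) - 12452 = -181/(-110) - 12452 = -1/110*(-181) - 12452 = 181/110 - 12452 = -1369539/110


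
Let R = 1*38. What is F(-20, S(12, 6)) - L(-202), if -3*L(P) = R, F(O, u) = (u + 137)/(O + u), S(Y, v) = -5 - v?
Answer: 800/93 ≈ 8.6021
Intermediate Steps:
F(O, u) = (137 + u)/(O + u)
R = 38
L(P) = -38/3 (L(P) = -⅓*38 = -38/3)
F(-20, S(12, 6)) - L(-202) = (137 + (-5 - 1*6))/(-20 + (-5 - 1*6)) - 1*(-38/3) = (137 + (-5 - 6))/(-20 + (-5 - 6)) + 38/3 = (137 - 11)/(-20 - 11) + 38/3 = 126/(-31) + 38/3 = -1/31*126 + 38/3 = -126/31 + 38/3 = 800/93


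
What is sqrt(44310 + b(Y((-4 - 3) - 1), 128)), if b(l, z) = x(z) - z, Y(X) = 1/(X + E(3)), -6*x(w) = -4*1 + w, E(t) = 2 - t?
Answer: 2*sqrt(99363)/3 ≈ 210.15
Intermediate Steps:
x(w) = 2/3 - w/6 (x(w) = -(-4*1 + w)/6 = -(-4 + w)/6 = 2/3 - w/6)
Y(X) = 1/(-1 + X) (Y(X) = 1/(X + (2 - 1*3)) = 1/(X + (2 - 3)) = 1/(X - 1) = 1/(-1 + X))
b(l, z) = 2/3 - 7*z/6 (b(l, z) = (2/3 - z/6) - z = 2/3 - 7*z/6)
sqrt(44310 + b(Y((-4 - 3) - 1), 128)) = sqrt(44310 + (2/3 - 7/6*128)) = sqrt(44310 + (2/3 - 448/3)) = sqrt(44310 - 446/3) = sqrt(132484/3) = 2*sqrt(99363)/3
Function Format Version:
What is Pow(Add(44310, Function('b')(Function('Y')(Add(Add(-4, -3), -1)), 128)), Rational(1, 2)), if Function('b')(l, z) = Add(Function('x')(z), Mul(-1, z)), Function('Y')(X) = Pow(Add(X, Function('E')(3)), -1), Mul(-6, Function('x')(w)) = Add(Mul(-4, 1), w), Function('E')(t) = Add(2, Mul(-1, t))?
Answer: Mul(Rational(2, 3), Pow(99363, Rational(1, 2))) ≈ 210.15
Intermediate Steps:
Function('x')(w) = Add(Rational(2, 3), Mul(Rational(-1, 6), w)) (Function('x')(w) = Mul(Rational(-1, 6), Add(Mul(-4, 1), w)) = Mul(Rational(-1, 6), Add(-4, w)) = Add(Rational(2, 3), Mul(Rational(-1, 6), w)))
Function('Y')(X) = Pow(Add(-1, X), -1) (Function('Y')(X) = Pow(Add(X, Add(2, Mul(-1, 3))), -1) = Pow(Add(X, Add(2, -3)), -1) = Pow(Add(X, -1), -1) = Pow(Add(-1, X), -1))
Function('b')(l, z) = Add(Rational(2, 3), Mul(Rational(-7, 6), z)) (Function('b')(l, z) = Add(Add(Rational(2, 3), Mul(Rational(-1, 6), z)), Mul(-1, z)) = Add(Rational(2, 3), Mul(Rational(-7, 6), z)))
Pow(Add(44310, Function('b')(Function('Y')(Add(Add(-4, -3), -1)), 128)), Rational(1, 2)) = Pow(Add(44310, Add(Rational(2, 3), Mul(Rational(-7, 6), 128))), Rational(1, 2)) = Pow(Add(44310, Add(Rational(2, 3), Rational(-448, 3))), Rational(1, 2)) = Pow(Add(44310, Rational(-446, 3)), Rational(1, 2)) = Pow(Rational(132484, 3), Rational(1, 2)) = Mul(Rational(2, 3), Pow(99363, Rational(1, 2)))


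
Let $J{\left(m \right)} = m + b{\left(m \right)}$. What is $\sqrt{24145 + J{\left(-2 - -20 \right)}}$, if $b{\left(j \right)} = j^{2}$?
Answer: $\sqrt{24487} \approx 156.48$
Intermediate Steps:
$J{\left(m \right)} = m + m^{2}$
$\sqrt{24145 + J{\left(-2 - -20 \right)}} = \sqrt{24145 + \left(-2 - -20\right) \left(1 - -18\right)} = \sqrt{24145 + \left(-2 + 20\right) \left(1 + \left(-2 + 20\right)\right)} = \sqrt{24145 + 18 \left(1 + 18\right)} = \sqrt{24145 + 18 \cdot 19} = \sqrt{24145 + 342} = \sqrt{24487}$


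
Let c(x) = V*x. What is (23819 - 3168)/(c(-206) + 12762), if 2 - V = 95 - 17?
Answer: 20651/28418 ≈ 0.72669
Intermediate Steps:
V = -76 (V = 2 - (95 - 17) = 2 - 1*78 = 2 - 78 = -76)
c(x) = -76*x
(23819 - 3168)/(c(-206) + 12762) = (23819 - 3168)/(-76*(-206) + 12762) = 20651/(15656 + 12762) = 20651/28418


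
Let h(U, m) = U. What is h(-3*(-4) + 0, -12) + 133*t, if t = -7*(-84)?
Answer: 78216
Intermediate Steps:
t = 588
h(-3*(-4) + 0, -12) + 133*t = (-3*(-4) + 0) + 133*588 = (12 + 0) + 78204 = 12 + 78204 = 78216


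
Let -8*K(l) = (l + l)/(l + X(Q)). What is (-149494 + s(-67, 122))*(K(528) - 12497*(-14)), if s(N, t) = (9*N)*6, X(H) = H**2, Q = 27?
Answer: -11224236198096/419 ≈ -2.6788e+10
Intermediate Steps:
s(N, t) = 54*N
K(l) = -l/(4*(729 + l)) (K(l) = -(l + l)/(8*(l + 27**2)) = -2*l/(8*(l + 729)) = -2*l/(8*(729 + l)) = -l/(4*(729 + l)))
(-149494 + s(-67, 122))*(K(528) - 12497*(-14)) = (-149494 + 54*(-67))*(-1*528/(2916 + 4*528) - 12497*(-14)) = (-149494 - 3618)*(-1*528/(2916 + 2112) + 174958) = -153112*(-1*528/5028 + 174958) = -153112*(-1*528*1/5028 + 174958) = -153112*(-44/419 + 174958) = -153112*73307358/419 = -11224236198096/419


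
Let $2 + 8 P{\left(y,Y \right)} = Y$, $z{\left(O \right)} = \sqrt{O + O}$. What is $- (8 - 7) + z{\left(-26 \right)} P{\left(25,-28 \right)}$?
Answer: $-1 - \frac{15 i \sqrt{13}}{2} \approx -1.0 - 27.042 i$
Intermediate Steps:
$z{\left(O \right)} = \sqrt{2} \sqrt{O}$ ($z{\left(O \right)} = \sqrt{2 O} = \sqrt{2} \sqrt{O}$)
$P{\left(y,Y \right)} = - \frac{1}{4} + \frac{Y}{8}$
$- (8 - 7) + z{\left(-26 \right)} P{\left(25,-28 \right)} = - (8 - 7) + \sqrt{2} \sqrt{-26} \left(- \frac{1}{4} + \frac{1}{8} \left(-28\right)\right) = \left(-1\right) 1 + \sqrt{2} i \sqrt{26} \left(- \frac{1}{4} - \frac{7}{2}\right) = -1 + 2 i \sqrt{13} \left(- \frac{15}{4}\right) = -1 - \frac{15 i \sqrt{13}}{2}$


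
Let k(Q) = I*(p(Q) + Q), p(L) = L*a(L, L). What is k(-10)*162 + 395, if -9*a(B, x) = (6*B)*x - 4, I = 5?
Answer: 528695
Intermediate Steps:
a(B, x) = 4/9 - 2*B*x/3 (a(B, x) = -((6*B)*x - 4)/9 = -(6*B*x - 4)/9 = -(-4 + 6*B*x)/9 = 4/9 - 2*B*x/3)
p(L) = L*(4/9 - 2*L²/3) (p(L) = L*(4/9 - 2*L*L/3) = L*(4/9 - 2*L²/3))
k(Q) = 5*Q + 10*Q*(2 - 3*Q²)/9 (k(Q) = 5*(2*Q*(2 - 3*Q²)/9 + Q) = 5*(Q + 2*Q*(2 - 3*Q²)/9) = 5*Q + 10*Q*(2 - 3*Q²)/9)
k(-10)*162 + 395 = ((5/9)*(-10)*(13 - 6*(-10)²))*162 + 395 = ((5/9)*(-10)*(13 - 6*100))*162 + 395 = ((5/9)*(-10)*(13 - 600))*162 + 395 = ((5/9)*(-10)*(-587))*162 + 395 = (29350/9)*162 + 395 = 528300 + 395 = 528695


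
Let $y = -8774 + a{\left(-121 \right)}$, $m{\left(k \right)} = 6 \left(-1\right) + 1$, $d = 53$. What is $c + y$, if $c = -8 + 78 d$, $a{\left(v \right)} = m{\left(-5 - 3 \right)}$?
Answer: $-4653$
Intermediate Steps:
$m{\left(k \right)} = -5$ ($m{\left(k \right)} = -6 + 1 = -5$)
$a{\left(v \right)} = -5$
$c = 4126$ ($c = -8 + 78 \cdot 53 = -8 + 4134 = 4126$)
$y = -8779$ ($y = -8774 - 5 = -8779$)
$c + y = 4126 - 8779 = -4653$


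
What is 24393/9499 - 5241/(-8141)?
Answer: 5068728/1578191 ≈ 3.2117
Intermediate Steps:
24393/9499 - 5241/(-8141) = 24393*(1/9499) - 5241*(-1/8141) = 24393/9499 + 5241/8141 = 5068728/1578191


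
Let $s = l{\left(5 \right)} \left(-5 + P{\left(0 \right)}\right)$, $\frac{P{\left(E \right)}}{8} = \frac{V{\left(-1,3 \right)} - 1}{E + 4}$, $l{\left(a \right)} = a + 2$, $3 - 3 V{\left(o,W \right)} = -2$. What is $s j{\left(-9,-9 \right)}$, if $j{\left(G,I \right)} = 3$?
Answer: $-77$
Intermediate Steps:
$V{\left(o,W \right)} = \frac{5}{3}$ ($V{\left(o,W \right)} = 1 - - \frac{2}{3} = 1 + \frac{2}{3} = \frac{5}{3}$)
$l{\left(a \right)} = 2 + a$
$P{\left(E \right)} = \frac{16}{3 \left(4 + E\right)}$ ($P{\left(E \right)} = 8 \frac{\frac{5}{3} - 1}{E + 4} = 8 \frac{2}{3 \left(4 + E\right)} = \frac{16}{3 \left(4 + E\right)}$)
$s = - \frac{77}{3}$ ($s = \left(2 + 5\right) \left(-5 + \frac{16}{3 \left(4 + 0\right)}\right) = 7 \left(-5 + \frac{16}{3 \cdot 4}\right) = 7 \left(-5 + \frac{16}{3} \cdot \frac{1}{4}\right) = 7 \left(-5 + \frac{4}{3}\right) = 7 \left(- \frac{11}{3}\right) = - \frac{77}{3} \approx -25.667$)
$s j{\left(-9,-9 \right)} = \left(- \frac{77}{3}\right) 3 = -77$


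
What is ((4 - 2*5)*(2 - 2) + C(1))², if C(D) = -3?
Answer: 9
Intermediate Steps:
((4 - 2*5)*(2 - 2) + C(1))² = ((4 - 2*5)*(2 - 2) - 3)² = ((4 - 10)*0 - 3)² = (-6*0 - 3)² = (0 - 3)² = (-3)² = 9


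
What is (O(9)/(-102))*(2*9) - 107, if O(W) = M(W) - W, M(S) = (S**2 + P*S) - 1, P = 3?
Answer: -2113/17 ≈ -124.29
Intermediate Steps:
M(S) = -1 + S**2 + 3*S (M(S) = (S**2 + 3*S) - 1 = -1 + S**2 + 3*S)
O(W) = -1 + W**2 + 2*W (O(W) = (-1 + W**2 + 3*W) - W = -1 + W**2 + 2*W)
(O(9)/(-102))*(2*9) - 107 = ((-1 + 9**2 + 2*9)/(-102))*(2*9) - 107 = ((-1 + 81 + 18)*(-1/102))*18 - 107 = (98*(-1/102))*18 - 107 = -49/51*18 - 107 = -294/17 - 107 = -2113/17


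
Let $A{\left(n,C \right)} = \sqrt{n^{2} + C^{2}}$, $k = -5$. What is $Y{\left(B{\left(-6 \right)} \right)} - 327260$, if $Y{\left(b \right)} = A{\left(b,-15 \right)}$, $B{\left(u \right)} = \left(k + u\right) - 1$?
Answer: $-327260 + 3 \sqrt{41} \approx -3.2724 \cdot 10^{5}$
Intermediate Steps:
$A{\left(n,C \right)} = \sqrt{C^{2} + n^{2}}$
$B{\left(u \right)} = -6 + u$ ($B{\left(u \right)} = \left(-5 + u\right) - 1 = -6 + u$)
$Y{\left(b \right)} = \sqrt{225 + b^{2}}$ ($Y{\left(b \right)} = \sqrt{\left(-15\right)^{2} + b^{2}} = \sqrt{225 + b^{2}}$)
$Y{\left(B{\left(-6 \right)} \right)} - 327260 = \sqrt{225 + \left(-6 - 6\right)^{2}} - 327260 = \sqrt{225 + \left(-12\right)^{2}} - 327260 = \sqrt{225 + 144} - 327260 = \sqrt{369} - 327260 = 3 \sqrt{41} - 327260 = -327260 + 3 \sqrt{41}$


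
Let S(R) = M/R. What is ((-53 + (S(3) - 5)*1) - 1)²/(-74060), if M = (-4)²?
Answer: -7/180 ≈ -0.038889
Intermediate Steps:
M = 16
S(R) = 16/R
((-53 + (S(3) - 5)*1) - 1)²/(-74060) = ((-53 + (16/3 - 5)*1) - 1)²/(-74060) = ((-53 + (16*(⅓) - 5)*1) - 1)²*(-1/74060) = ((-53 + (16/3 - 5)*1) - 1)²*(-1/74060) = ((-53 + (⅓)*1) - 1)²*(-1/74060) = ((-53 + ⅓) - 1)²*(-1/74060) = (-158/3 - 1)²*(-1/74060) = (-161/3)²*(-1/74060) = (25921/9)*(-1/74060) = -7/180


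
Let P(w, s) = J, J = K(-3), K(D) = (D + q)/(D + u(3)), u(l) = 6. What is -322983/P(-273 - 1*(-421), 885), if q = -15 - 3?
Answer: 322983/7 ≈ 46140.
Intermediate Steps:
q = -18
K(D) = (-18 + D)/(6 + D) (K(D) = (D - 18)/(D + 6) = (-18 + D)/(6 + D))
J = -7 (J = (-18 - 3)/(6 - 3) = -21/3 = (⅓)*(-21) = -7)
P(w, s) = -7
-322983/P(-273 - 1*(-421), 885) = -322983/(-7) = -322983*(-⅐) = 322983/7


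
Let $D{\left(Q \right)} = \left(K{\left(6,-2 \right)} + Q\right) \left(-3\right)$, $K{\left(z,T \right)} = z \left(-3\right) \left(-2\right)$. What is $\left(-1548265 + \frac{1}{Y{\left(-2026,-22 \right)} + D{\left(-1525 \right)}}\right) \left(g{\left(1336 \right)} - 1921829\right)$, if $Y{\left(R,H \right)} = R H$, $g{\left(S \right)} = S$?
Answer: $\frac{145814136487375662}{49039} \approx 2.9734 \cdot 10^{12}$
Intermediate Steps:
$Y{\left(R,H \right)} = H R$
$K{\left(z,T \right)} = 6 z$ ($K{\left(z,T \right)} = - 3 z \left(-2\right) = 6 z$)
$D{\left(Q \right)} = -108 - 3 Q$ ($D{\left(Q \right)} = \left(6 \cdot 6 + Q\right) \left(-3\right) = \left(36 + Q\right) \left(-3\right) = -108 - 3 Q$)
$\left(-1548265 + \frac{1}{Y{\left(-2026,-22 \right)} + D{\left(-1525 \right)}}\right) \left(g{\left(1336 \right)} - 1921829\right) = \left(-1548265 + \frac{1}{\left(-22\right) \left(-2026\right) - -4467}\right) \left(1336 - 1921829\right) = \left(-1548265 + \frac{1}{44572 + \left(-108 + 4575\right)}\right) \left(-1920493\right) = \left(-1548265 + \frac{1}{44572 + 4467}\right) \left(-1920493\right) = \left(-1548265 + \frac{1}{49039}\right) \left(-1920493\right) = \left(- \frac{75925367334}{49039}\right) \left(-1920493\right) = \frac{145814136487375662}{49039}$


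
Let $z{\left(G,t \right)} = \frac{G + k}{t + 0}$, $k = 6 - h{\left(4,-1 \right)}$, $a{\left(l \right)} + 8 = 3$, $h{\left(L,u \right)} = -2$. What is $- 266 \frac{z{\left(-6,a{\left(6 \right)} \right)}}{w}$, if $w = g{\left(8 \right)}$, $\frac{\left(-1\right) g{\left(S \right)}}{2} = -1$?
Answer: $\frac{266}{5} \approx 53.2$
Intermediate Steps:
$g{\left(S \right)} = 2$ ($g{\left(S \right)} = \left(-2\right) \left(-1\right) = 2$)
$a{\left(l \right)} = -5$ ($a{\left(l \right)} = -8 + 3 = -5$)
$w = 2$
$k = 8$ ($k = 6 - -2 = 6 + 2 = 8$)
$z{\left(G,t \right)} = \frac{8 + G}{t}$ ($z{\left(G,t \right)} = \frac{G + 8}{t + 0} = \frac{8 + G}{t}$)
$- 266 \frac{z{\left(-6,a{\left(6 \right)} \right)}}{w} = - 266 \frac{\frac{1}{-5} \left(8 - 6\right)}{2} = - 266 \left(- \frac{1}{5}\right) 2 \cdot \frac{1}{2} = - 266 \left(\left(- \frac{2}{5}\right) \frac{1}{2}\right) = \left(-266\right) \left(- \frac{1}{5}\right) = \frac{266}{5}$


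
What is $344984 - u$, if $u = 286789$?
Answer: $58195$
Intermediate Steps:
$344984 - u = 344984 - 286789 = 58195$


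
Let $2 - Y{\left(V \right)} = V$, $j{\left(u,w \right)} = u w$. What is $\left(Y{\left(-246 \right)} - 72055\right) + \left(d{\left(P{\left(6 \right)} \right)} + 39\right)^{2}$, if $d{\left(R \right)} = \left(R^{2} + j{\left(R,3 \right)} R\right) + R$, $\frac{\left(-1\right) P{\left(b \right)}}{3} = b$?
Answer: $1662682$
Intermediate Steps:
$P{\left(b \right)} = - 3 b$
$d{\left(R \right)} = R + 4 R^{2}$ ($d{\left(R \right)} = \left(R^{2} + R 3 R\right) + R = \left(R^{2} + 3 R R\right) + R = \left(R^{2} + 3 R^{2}\right) + R = 4 R^{2} + R = R + 4 R^{2}$)
$Y{\left(V \right)} = 2 - V$
$\left(Y{\left(-246 \right)} - 72055\right) + \left(d{\left(P{\left(6 \right)} \right)} + 39\right)^{2} = \left(\left(2 - -246\right) - 72055\right) + \left(\left(-3\right) 6 \left(1 + 4 \left(\left(-3\right) 6\right)\right) + 39\right)^{2} = \left(\left(2 + 246\right) - 72055\right) + \left(- 18 \left(1 + 4 \left(-18\right)\right) + 39\right)^{2} = \left(248 - 72055\right) + \left(- 18 \left(1 - 72\right) + 39\right)^{2} = -71807 + \left(\left(-18\right) \left(-71\right) + 39\right)^{2} = -71807 + \left(1278 + 39\right)^{2} = -71807 + 1317^{2} = -71807 + 1734489 = 1662682$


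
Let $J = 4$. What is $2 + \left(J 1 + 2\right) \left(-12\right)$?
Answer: $-70$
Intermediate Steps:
$2 + \left(J 1 + 2\right) \left(-12\right) = 2 + \left(4 \cdot 1 + 2\right) \left(-12\right) = 2 + \left(4 + 2\right) \left(-12\right) = 2 + 6 \left(-12\right) = 2 - 72 = -70$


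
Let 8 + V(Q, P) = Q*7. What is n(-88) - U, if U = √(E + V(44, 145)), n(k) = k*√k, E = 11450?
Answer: -5*√470 - 176*I*√22 ≈ -108.4 - 825.51*I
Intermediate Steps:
V(Q, P) = -8 + 7*Q (V(Q, P) = -8 + Q*7 = -8 + 7*Q)
n(k) = k^(3/2)
U = 5*√470 (U = √(11450 + (-8 + 7*44)) = √(11450 + (-8 + 308)) = √(11450 + 300) = √11750 = 5*√470 ≈ 108.40)
n(-88) - U = (-88)^(3/2) - 5*√470 = -176*I*√22 - 5*√470 = -5*√470 - 176*I*√22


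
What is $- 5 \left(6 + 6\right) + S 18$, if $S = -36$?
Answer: $-708$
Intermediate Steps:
$- 5 \left(6 + 6\right) + S 18 = - 5 \left(6 + 6\right) - 648 = \left(-5\right) 12 - 648 = -60 - 648 = -708$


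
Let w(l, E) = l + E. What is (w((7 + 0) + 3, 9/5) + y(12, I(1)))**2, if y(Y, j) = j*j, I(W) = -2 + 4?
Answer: 6241/25 ≈ 249.64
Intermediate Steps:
I(W) = 2
w(l, E) = E + l
y(Y, j) = j**2
(w((7 + 0) + 3, 9/5) + y(12, I(1)))**2 = ((9/5 + ((7 + 0) + 3)) + 2**2)**2 = ((9*(1/5) + (7 + 3)) + 4)**2 = ((9/5 + 10) + 4)**2 = (59/5 + 4)**2 = (79/5)**2 = 6241/25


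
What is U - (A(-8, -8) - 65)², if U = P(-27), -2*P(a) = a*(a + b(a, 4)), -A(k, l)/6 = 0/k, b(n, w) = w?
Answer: -9071/2 ≈ -4535.5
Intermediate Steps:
A(k, l) = 0 (A(k, l) = -0/k = -6*0 = 0)
P(a) = -a*(4 + a)/2 (P(a) = -a*(a + 4)/2 = -a*(4 + a)/2)
U = -621/2 (U = -½*(-27)*(4 - 27) = -½*(-27)*(-23) = -621/2 ≈ -310.50)
U - (A(-8, -8) - 65)² = -621/2 - (0 - 65)² = -621/2 - 1*(-65)² = -621/2 - 1*4225 = -621/2 - 4225 = -9071/2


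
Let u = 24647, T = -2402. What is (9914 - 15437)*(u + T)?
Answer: -122859135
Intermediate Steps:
(9914 - 15437)*(u + T) = (9914 - 15437)*(24647 - 2402) = -5523*22245 = -122859135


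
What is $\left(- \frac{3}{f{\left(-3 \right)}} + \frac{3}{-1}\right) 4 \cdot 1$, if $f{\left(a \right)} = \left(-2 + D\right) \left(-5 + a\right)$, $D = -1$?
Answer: $- \frac{25}{2} \approx -12.5$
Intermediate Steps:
$f{\left(a \right)} = 15 - 3 a$ ($f{\left(a \right)} = \left(-2 - 1\right) \left(-5 + a\right) = - 3 \left(-5 + a\right) = 15 - 3 a$)
$\left(- \frac{3}{f{\left(-3 \right)}} + \frac{3}{-1}\right) 4 \cdot 1 = \left(- \frac{3}{15 - -9} + \frac{3}{-1}\right) 4 \cdot 1 = \left(- \frac{3}{15 + 9} + 3 \left(-1\right)\right) 4 \cdot 1 = \left(- \frac{3}{24} - 3\right) 4 \cdot 1 = \left(\left(-3\right) \frac{1}{24} - 3\right) 4 \cdot 1 = \left(- \frac{1}{8} - 3\right) 4 \cdot 1 = \left(- \frac{25}{8}\right) 4 \cdot 1 = \left(- \frac{25}{2}\right) 1 = - \frac{25}{2}$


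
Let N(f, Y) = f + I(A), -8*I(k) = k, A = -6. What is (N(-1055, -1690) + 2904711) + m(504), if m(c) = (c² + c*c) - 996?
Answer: 13642771/4 ≈ 3.4107e+6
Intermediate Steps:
I(k) = -k/8
N(f, Y) = ¾ + f (N(f, Y) = f - ⅛*(-6) = f + ¾ = ¾ + f)
m(c) = -996 + 2*c² (m(c) = (c² + c²) - 996 = 2*c² - 996 = -996 + 2*c²)
(N(-1055, -1690) + 2904711) + m(504) = ((¾ - 1055) + 2904711) + (-996 + 2*504²) = (-4217/4 + 2904711) + (-996 + 2*254016) = 11614627/4 + (-996 + 508032) = 11614627/4 + 507036 = 13642771/4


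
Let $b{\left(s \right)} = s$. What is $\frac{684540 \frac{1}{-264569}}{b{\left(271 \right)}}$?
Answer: $- \frac{684540}{71698199} \approx -0.0095475$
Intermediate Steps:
$\frac{684540 \frac{1}{-264569}}{b{\left(271 \right)}} = \frac{684540 \frac{1}{-264569}}{271} = 684540 \left(- \frac{1}{264569}\right) \frac{1}{271} = \left(- \frac{684540}{264569}\right) \frac{1}{271} = - \frac{684540}{71698199}$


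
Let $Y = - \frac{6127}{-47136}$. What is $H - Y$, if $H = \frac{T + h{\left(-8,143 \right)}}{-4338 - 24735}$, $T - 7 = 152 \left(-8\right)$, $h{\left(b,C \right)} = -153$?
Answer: $- \frac{37977013}{456794976} \approx -0.083138$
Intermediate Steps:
$T = -1209$ ($T = 7 + 152 \left(-8\right) = 7 - 1216 = -1209$)
$H = \frac{454}{9691}$ ($H = \frac{-1209 - 153}{-4338 - 24735} = - \frac{1362}{-29073} = \left(-1362\right) \left(- \frac{1}{29073}\right) = \frac{454}{9691} \approx 0.046848$)
$Y = \frac{6127}{47136}$ ($Y = \left(-6127\right) \left(- \frac{1}{47136}\right) = \frac{6127}{47136} \approx 0.12999$)
$H - Y = \frac{454}{9691} - \frac{6127}{47136} = - \frac{37977013}{456794976}$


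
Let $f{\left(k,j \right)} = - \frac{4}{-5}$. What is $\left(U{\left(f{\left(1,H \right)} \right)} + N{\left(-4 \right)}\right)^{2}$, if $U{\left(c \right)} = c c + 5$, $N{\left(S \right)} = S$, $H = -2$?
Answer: $\frac{1681}{625} \approx 2.6896$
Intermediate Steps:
$f{\left(k,j \right)} = \frac{4}{5}$ ($f{\left(k,j \right)} = \left(-4\right) \left(- \frac{1}{5}\right) = \frac{4}{5}$)
$U{\left(c \right)} = 5 + c^{2}$ ($U{\left(c \right)} = c^{2} + 5 = 5 + c^{2}$)
$\left(U{\left(f{\left(1,H \right)} \right)} + N{\left(-4 \right)}\right)^{2} = \left(\left(5 + \left(\frac{4}{5}\right)^{2}\right) - 4\right)^{2} = \left(\left(5 + \frac{16}{25}\right) - 4\right)^{2} = \left(\frac{141}{25} - 4\right)^{2} = \left(\frac{41}{25}\right)^{2} = \frac{1681}{625}$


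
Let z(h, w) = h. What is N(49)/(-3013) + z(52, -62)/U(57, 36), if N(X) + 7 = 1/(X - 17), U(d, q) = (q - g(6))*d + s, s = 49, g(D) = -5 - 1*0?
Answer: 2772855/115024288 ≈ 0.024107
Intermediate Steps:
g(D) = -5 (g(D) = -5 + 0 = -5)
U(d, q) = 49 + d*(5 + q) (U(d, q) = (q - 1*(-5))*d + 49 = (q + 5)*d + 49 = (5 + q)*d + 49 = d*(5 + q) + 49 = 49 + d*(5 + q))
N(X) = -7 + 1/(-17 + X) (N(X) = -7 + 1/(X - 17) = -7 + 1/(-17 + X))
N(49)/(-3013) + z(52, -62)/U(57, 36) = ((120 - 7*49)/(-17 + 49))/(-3013) + 52/(49 + 5*57 + 57*36) = ((120 - 343)/32)*(-1/3013) + 52/(49 + 285 + 2052) = ((1/32)*(-223))*(-1/3013) + 52/2386 = -223/32*(-1/3013) + 52*(1/2386) = 223/96416 + 26/1193 = 2772855/115024288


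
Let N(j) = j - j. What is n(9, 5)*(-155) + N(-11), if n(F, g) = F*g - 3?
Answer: -6510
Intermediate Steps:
n(F, g) = -3 + F*g
N(j) = 0
n(9, 5)*(-155) + N(-11) = (-3 + 9*5)*(-155) + 0 = (-3 + 45)*(-155) + 0 = 42*(-155) + 0 = -6510 + 0 = -6510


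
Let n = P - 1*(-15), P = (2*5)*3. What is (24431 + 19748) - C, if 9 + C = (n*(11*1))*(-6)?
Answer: 47158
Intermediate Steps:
P = 30 (P = 10*3 = 30)
n = 45 (n = 30 - 1*(-15) = 30 + 15 = 45)
C = -2979 (C = -9 + (45*(11*1))*(-6) = -9 + (45*11)*(-6) = -9 + 495*(-6) = -9 - 2970 = -2979)
(24431 + 19748) - C = (24431 + 19748) - 1*(-2979) = 44179 + 2979 = 47158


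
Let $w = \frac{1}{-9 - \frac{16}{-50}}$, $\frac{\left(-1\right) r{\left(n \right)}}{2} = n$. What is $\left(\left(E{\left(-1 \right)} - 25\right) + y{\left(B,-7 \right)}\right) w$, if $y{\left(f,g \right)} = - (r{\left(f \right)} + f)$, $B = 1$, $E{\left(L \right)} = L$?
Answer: $\frac{625}{217} \approx 2.8802$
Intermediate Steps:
$r{\left(n \right)} = - 2 n$
$y{\left(f,g \right)} = f$ ($y{\left(f,g \right)} = - (- 2 f + f) = - \left(-1\right) f = f$)
$w = - \frac{25}{217}$ ($w = \frac{1}{-9 - - \frac{8}{25}} = \frac{1}{-9 + \frac{8}{25}} = \frac{1}{- \frac{217}{25}} = - \frac{25}{217} \approx -0.11521$)
$\left(\left(E{\left(-1 \right)} - 25\right) + y{\left(B,-7 \right)}\right) w = \left(\left(-1 - 25\right) + 1\right) \left(- \frac{25}{217}\right) = \left(-26 + 1\right) \left(- \frac{25}{217}\right) = \left(-25\right) \left(- \frac{25}{217}\right) = \frac{625}{217}$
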